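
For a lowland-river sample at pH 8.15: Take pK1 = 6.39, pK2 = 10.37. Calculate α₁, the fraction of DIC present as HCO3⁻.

α₁ = 1 / (1 + [H⁺]/K1 + K2/[H⁺]) = 1 / (1 + 10^-1.76 + 10^-2.22)
   = 1 / (1 + 0.017378 + 0.0060256) = 1/1.0234 = 0.9771

α₁ = 0.977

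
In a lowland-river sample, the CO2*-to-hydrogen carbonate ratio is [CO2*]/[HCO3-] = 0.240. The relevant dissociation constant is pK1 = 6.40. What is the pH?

From K1 = [H⁺][HCO3-]/[CO2*]:  pH = pK1 − log₁₀([CO2*]/[HCO3-])
log₁₀(0.240) = -0.620
pH = 6.40 − (-0.620) = 7.02

pH = 7.02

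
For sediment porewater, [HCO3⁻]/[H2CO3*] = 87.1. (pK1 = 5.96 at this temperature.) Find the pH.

From K1 = [H⁺][HCO3⁻]/[H2CO3*]:  pH = pK1 + log₁₀([HCO3⁻]/[H2CO3*])
log₁₀(87.1) = +1.940
pH = 5.96 + (+1.940) = 7.90

pH = 7.90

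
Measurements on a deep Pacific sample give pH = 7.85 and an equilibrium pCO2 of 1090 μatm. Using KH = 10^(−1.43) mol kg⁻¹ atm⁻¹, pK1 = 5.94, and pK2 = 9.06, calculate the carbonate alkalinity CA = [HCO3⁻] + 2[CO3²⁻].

[CO2*] = KH · pCO2 = 10^(−1.43) × 1090×10^-6 = 4.050×10^-5 mol/kg
α₀ = 1/(1 + K1/[H⁺] + K1K2/[H⁺]²) = 1/(1 + 10^+1.91 + 10^+0.70) = 0.01146
DIC = [CO2*]/α₀ = 4.050×10^-5 / 0.01146 = 3.535 mmol/kg
CA = (α₁ + 2α₂)·DIC = (0.9311 + 2×0.05741) × 3.535 = 3.70 mmol/kg

CA = 3.70 mmol/kg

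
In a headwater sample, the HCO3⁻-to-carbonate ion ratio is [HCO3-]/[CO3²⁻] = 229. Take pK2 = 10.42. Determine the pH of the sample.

From K2 = [H⁺][CO3²⁻]/[HCO3-]:  pH = pK2 − log₁₀([HCO3-]/[CO3²⁻])
log₁₀(229) = +2.360
pH = 10.42 − (+2.360) = 8.06

pH = 8.06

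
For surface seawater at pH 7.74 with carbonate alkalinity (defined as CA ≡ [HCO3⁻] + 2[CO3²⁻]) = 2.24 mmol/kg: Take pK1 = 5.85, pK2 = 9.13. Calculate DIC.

CA = [HCO3⁻] + 2[CO3²⁻] = (α₁ + 2α₂)·DIC
At pH 7.74: [H⁺]/K1 = 10^-1.89 = 0.012882, K2/[H⁺] = 10^-1.39 = 0.040738
α₁ = 1/(1 + 0.012882 + 0.040738) = 1/1.0536 = 0.9491; α₂ = α₁·K2/[H⁺] = 0.03866
α₁ + 2α₂ = 1.0264
DIC = CA / (α₁ + 2α₂) = 2.24 / 1.0264 = 2.18 mmol/kg

DIC = 2.18 mmol/kg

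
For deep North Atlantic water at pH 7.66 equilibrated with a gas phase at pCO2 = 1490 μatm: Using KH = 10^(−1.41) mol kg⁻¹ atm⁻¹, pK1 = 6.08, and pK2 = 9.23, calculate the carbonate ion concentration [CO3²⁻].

[CO2*] = KH · pCO2 = 10^(−1.41) × 1490×10^-6 = 5.797×10^-5 mol/kg
α₀ = 1/(1 + K1/[H⁺] + K1K2/[H⁺]²) = 1/(1 + 10^+1.58 + 10^+0.01) = 0.02497
DIC = [CO2*]/α₀ = 5.797×10^-5 / 0.02497 = 2.321 mmol/kg
[CO3²⁻] = α₂·DIC; α₂ = 0.02556, so [CO3²⁻] = 0.02556 × 2.321 = 0.0593 mmol/kg

[CO3²⁻] = 0.0593 mmol/kg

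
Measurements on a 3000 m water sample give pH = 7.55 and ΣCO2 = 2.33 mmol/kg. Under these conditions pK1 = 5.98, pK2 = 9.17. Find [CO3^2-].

[CO3²⁻] = 0.0532 mmol/kg

α₂ = 1 / (1 + [H⁺]/K2 + [H⁺]²/(K1K2)) = 1 / (1 + 10^+1.62 + 10^+0.05)
   = 1 / (1 + 41.687 + 1.1220) = 1/43.809 = 0.02283
[CO3²⁻] = α₂ × DIC = 0.02283 × 2.33 = 0.0532 mmol/kg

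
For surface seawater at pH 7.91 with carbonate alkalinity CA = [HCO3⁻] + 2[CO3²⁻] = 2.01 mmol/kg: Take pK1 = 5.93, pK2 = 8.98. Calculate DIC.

DIC = 1.88 mmol/kg

CA = [HCO3⁻] + 2[CO3²⁻] = (α₁ + 2α₂)·DIC
At pH 7.91: [H⁺]/K1 = 10^-1.98 = 0.010471, K2/[H⁺] = 10^-1.07 = 0.085114
α₁ = 1/(1 + 0.010471 + 0.085114) = 1/1.0956 = 0.9128; α₂ = α₁·K2/[H⁺] = 0.07769
α₁ + 2α₂ = 1.0681
DIC = CA / (α₁ + 2α₂) = 2.01 / 1.0681 = 1.88 mmol/kg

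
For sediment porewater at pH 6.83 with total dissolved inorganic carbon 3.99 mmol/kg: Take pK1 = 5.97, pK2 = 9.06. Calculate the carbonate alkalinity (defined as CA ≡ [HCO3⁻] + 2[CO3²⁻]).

CA = 3.53 mmol/kg

CA = [HCO3⁻] + 2[CO3²⁻] = (α₁ + 2α₂)·DIC
At pH 6.83: [H⁺]/K1 = 10^-0.86 = 0.13804, K2/[H⁺] = 10^-2.23 = 0.0058884
α₁ = 1/(1 + 0.13804 + 0.0058884) = 1/1.1439 = 0.8742; α₂ = α₁·K2/[H⁺] = 0.005148
α₁ + 2α₂ = 0.8845
CA = 0.8845 × 3.99 = 3.53 mmol/kg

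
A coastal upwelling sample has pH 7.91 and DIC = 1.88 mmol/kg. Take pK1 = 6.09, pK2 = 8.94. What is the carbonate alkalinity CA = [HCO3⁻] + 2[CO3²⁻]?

CA = [HCO3⁻] + 2[CO3²⁻] = (α₁ + 2α₂)·DIC
At pH 7.91: [H⁺]/K1 = 10^-1.82 = 0.015136, K2/[H⁺] = 10^-1.03 = 0.093325
α₁ = 1/(1 + 0.015136 + 0.093325) = 1/1.1085 = 0.9022; α₂ = α₁·K2/[H⁺] = 0.08419
α₁ + 2α₂ = 1.0705
CA = 1.0705 × 1.88 = 2.01 mmol/kg

CA = 2.01 mmol/kg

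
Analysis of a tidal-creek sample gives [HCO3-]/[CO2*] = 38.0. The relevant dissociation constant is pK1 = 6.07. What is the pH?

From K1 = [H⁺][HCO3-]/[CO2*]:  pH = pK1 + log₁₀([HCO3-]/[CO2*])
log₁₀(38.0) = +1.580
pH = 6.07 + (+1.580) = 7.65

pH = 7.65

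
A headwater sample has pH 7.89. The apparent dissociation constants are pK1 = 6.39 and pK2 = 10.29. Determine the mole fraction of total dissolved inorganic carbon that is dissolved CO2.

α₀ = 0.0305

α₀ = 1 / (1 + K1/[H⁺] + K1K2/[H⁺]²) = 1 / (1 + 10^+1.50 + 10^-0.90)
   = 1 / (1 + 31.623 + 0.12589) = 1/32.749 = 0.03054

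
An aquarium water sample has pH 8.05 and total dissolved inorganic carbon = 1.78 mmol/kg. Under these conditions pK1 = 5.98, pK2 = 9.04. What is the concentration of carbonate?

[CO3²⁻] = 0.164 mmol/kg

α₂ = 1 / (1 + [H⁺]/K2 + [H⁺]²/(K1K2)) = 1 / (1 + 10^+0.99 + 10^-1.08)
   = 1 / (1 + 9.7724 + 0.083176) = 1/10.856 = 0.09212
[CO3²⁻] = α₂ × DIC = 0.09212 × 1.78 = 0.164 mmol/kg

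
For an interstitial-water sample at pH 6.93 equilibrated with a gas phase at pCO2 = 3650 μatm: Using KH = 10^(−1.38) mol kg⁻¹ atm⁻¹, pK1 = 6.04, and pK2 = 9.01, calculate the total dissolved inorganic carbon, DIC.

DIC = 1.34 mmol/kg

[CO2*] = KH · pCO2 = 10^(−1.38) × 3650×10^-6 = 1.522×10^-4 mol/kg
α₀ = 1/(1 + K1/[H⁺] + K1K2/[H⁺]²) = 1/(1 + 10^+0.89 + 10^-1.19) = 0.1133
DIC = [CO2*]/α₀ = 1.522×10^-4 / 0.1133 = 1.34 mmol/kg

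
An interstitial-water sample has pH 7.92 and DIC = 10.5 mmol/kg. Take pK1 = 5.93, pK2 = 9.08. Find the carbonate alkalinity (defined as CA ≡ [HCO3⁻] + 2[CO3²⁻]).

CA = [HCO3⁻] + 2[CO3²⁻] = (α₁ + 2α₂)·DIC
At pH 7.92: [H⁺]/K1 = 10^-1.99 = 0.010233, K2/[H⁺] = 10^-1.16 = 0.069183
α₁ = 1/(1 + 0.010233 + 0.069183) = 1/1.0794 = 0.9264; α₂ = α₁·K2/[H⁺] = 0.06409
α₁ + 2α₂ = 1.0546
CA = 1.0546 × 10.5 = 11.1 mmol/kg

CA = 11.1 mmol/kg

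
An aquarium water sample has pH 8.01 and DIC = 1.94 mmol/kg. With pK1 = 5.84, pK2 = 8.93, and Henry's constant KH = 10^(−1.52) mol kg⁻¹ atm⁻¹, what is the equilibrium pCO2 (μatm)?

α₀ = 1 / (1 + K1/[H⁺] + K1K2/[H⁺]²) = 1 / (1 + 10^+2.17 + 10^+1.25)
   = 1 / (1 + 147.91 + 17.783) = 1/166.69 = 0.005999
[CO2*] = α₀ × DIC = 0.005999 × 1.94 = 0.01164 mmol/kg = 11.64 μmol/kg
pCO2 = [CO2*]/KH = 1.164×10^-5 / 3.020×10^-2 = 385 μatm

pCO2 = 385 μatm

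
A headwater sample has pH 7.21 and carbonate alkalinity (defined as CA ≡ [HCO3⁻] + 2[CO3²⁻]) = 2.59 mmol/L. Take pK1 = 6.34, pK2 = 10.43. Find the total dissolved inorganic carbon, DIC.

DIC = 2.94 mmol/L

CA = [HCO3⁻] + 2[CO3²⁻] = (α₁ + 2α₂)·DIC
At pH 7.21: [H⁺]/K1 = 10^-0.87 = 0.13490, K2/[H⁺] = 10^-3.22 = 0.00060256
α₁ = 1/(1 + 0.13490 + 0.00060256) = 1/1.1355 = 0.8807; α₂ = α₁·K2/[H⁺] = 0.0005307
α₁ + 2α₂ = 0.8817
DIC = CA / (α₁ + 2α₂) = 2.59 / 0.8817 = 2.94 mmol/L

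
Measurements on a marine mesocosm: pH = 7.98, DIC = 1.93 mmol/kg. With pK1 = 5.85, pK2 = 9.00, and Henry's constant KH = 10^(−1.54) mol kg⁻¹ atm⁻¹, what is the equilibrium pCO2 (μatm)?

pCO2 = 450 μatm

α₀ = 1 / (1 + K1/[H⁺] + K1K2/[H⁺]²) = 1 / (1 + 10^+2.13 + 10^+1.11)
   = 1 / (1 + 134.90 + 12.882) = 1/148.78 = 0.006721
[CO2*] = α₀ × DIC = 0.006721 × 1.93 = 0.01297 mmol/kg = 12.97 μmol/kg
pCO2 = [CO2*]/KH = 1.297×10^-5 / 2.884×10^-2 = 450 μatm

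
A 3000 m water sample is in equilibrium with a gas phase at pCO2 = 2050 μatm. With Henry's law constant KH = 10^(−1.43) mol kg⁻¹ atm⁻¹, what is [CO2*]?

[CO2*] = 76.2 μmol/kg

KH = 10^(−1.43) = 3.715×10^-2 mol kg⁻¹ atm⁻¹
[CO2*] = KH · pCO2 = 3.715×10^-2 × 2050×10^-6 atm = 7.62×10^-5 mol/kg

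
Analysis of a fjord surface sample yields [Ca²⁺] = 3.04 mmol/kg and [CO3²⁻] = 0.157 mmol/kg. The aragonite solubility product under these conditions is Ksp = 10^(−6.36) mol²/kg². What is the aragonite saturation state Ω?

Ksp = 10^(−6.36) = 4.365×10^-7
Ω = [Ca²⁺][CO3²⁻]/Ksp = (3.04×10^-3)(0.157×10^-3) / 4.365×10^-7 = 1.09

Ω = 1.09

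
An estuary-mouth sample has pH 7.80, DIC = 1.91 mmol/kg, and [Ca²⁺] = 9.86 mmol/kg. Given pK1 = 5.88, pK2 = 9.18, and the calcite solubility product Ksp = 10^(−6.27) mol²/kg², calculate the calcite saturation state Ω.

Ω = 1.39

α₂ = 1 / (1 + [H⁺]/K2 + [H⁺]²/(K1K2)) = 1 / (1 + 10^+1.38 + 10^-0.54)
   = 1 / (1 + 23.988 + 0.28840) = 1/25.277 = 0.03956
[CO3²⁻] = α₂ × DIC = 0.03956 × 1.91 = 0.07556 mmol/kg
Ksp = 10^(−6.27) = 5.370×10^-7
Ω = [Ca²⁺][CO3²⁻]/Ksp = (9.86×10^-3)(7.556×10^-5) / 5.370×10^-7 = 1.39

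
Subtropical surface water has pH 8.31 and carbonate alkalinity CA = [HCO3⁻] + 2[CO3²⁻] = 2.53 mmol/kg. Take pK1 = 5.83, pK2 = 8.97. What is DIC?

DIC = 2.15 mmol/kg

CA = [HCO3⁻] + 2[CO3²⁻] = (α₁ + 2α₂)·DIC
At pH 8.31: [H⁺]/K1 = 10^-2.48 = 0.0033113, K2/[H⁺] = 10^-0.66 = 0.21878
α₁ = 1/(1 + 0.0033113 + 0.21878) = 1/1.2221 = 0.8183; α₂ = α₁·K2/[H⁺] = 0.1790
α₁ + 2α₂ = 1.1763
DIC = CA / (α₁ + 2α₂) = 2.53 / 1.1763 = 2.15 mmol/kg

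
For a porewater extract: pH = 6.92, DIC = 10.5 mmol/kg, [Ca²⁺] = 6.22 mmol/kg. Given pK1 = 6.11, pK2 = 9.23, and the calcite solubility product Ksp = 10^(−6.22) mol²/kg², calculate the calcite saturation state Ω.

Ω = 0.458

α₂ = 1 / (1 + [H⁺]/K2 + [H⁺]²/(K1K2)) = 1 / (1 + 10^+2.31 + 10^+1.50)
   = 1 / (1 + 204.17 + 31.623) = 1/236.80 = 0.004223
[CO3²⁻] = α₂ × DIC = 0.004223 × 10.5 = 0.04434 mmol/kg
Ksp = 10^(−6.22) = 6.026×10^-7
Ω = [Ca²⁺][CO3²⁻]/Ksp = (6.22×10^-3)(4.434×10^-5) / 6.026×10^-7 = 0.458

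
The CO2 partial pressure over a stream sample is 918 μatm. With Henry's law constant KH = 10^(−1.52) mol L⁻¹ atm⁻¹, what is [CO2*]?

KH = 10^(−1.52) = 3.020×10^-2 mol L⁻¹ atm⁻¹
[CO2*] = KH · pCO2 = 3.020×10^-2 × 918×10^-6 atm = 2.77×10^-5 mol/L

[CO2*] = 27.7 μmol/L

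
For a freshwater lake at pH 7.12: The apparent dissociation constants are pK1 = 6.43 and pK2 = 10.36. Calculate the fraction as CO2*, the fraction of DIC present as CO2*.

α₀ = 0.169

α₀ = 1 / (1 + K1/[H⁺] + K1K2/[H⁺]²) = 1 / (1 + 10^+0.69 + 10^-2.55)
   = 1 / (1 + 4.8978 + 0.0028184) = 1/5.9006 = 0.1695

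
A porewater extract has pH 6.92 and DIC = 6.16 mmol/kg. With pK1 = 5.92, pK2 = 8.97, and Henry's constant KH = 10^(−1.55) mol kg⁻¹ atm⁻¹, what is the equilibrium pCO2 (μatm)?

pCO2 = 1.97×10^4 μatm

α₀ = 1 / (1 + K1/[H⁺] + K1K2/[H⁺]²) = 1 / (1 + 10^+1.00 + 10^-1.05)
   = 1 / (1 + 10.000 + 0.089125) = 1/11.089 = 0.09018
[CO2*] = α₀ × DIC = 0.09018 × 6.16 = 0.5555 mmol/kg
pCO2 = [CO2*]/KH = 5.555×10^-4 / 2.818×10^-2 = 1.97×10^4 μatm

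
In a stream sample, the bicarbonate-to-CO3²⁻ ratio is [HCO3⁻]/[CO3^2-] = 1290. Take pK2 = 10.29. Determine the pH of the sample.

pH = 7.18

From K2 = [H⁺][CO3^2-]/[HCO3⁻]:  pH = pK2 − log₁₀([HCO3⁻]/[CO3^2-])
log₁₀(1290) = +3.111
pH = 10.29 − (+3.111) = 7.18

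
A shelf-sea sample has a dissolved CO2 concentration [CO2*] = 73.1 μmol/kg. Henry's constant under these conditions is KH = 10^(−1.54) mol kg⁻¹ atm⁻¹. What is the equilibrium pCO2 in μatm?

KH = 10^(−1.54) = 2.884×10^-2 mol kg⁻¹ atm⁻¹
pCO2 = [CO2*]/KH = 73.1×10^-6 / 2.884×10^-2 = 2.53×10^-3 atm = 2530 μatm

pCO2 = 2530 μatm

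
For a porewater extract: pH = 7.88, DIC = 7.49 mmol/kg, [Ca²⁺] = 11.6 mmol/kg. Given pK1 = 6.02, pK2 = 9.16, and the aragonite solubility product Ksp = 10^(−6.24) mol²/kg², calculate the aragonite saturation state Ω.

Ω = 7.43

α₂ = 1 / (1 + [H⁺]/K2 + [H⁺]²/(K1K2)) = 1 / (1 + 10^+1.28 + 10^-0.58)
   = 1 / (1 + 19.055 + 0.26303) = 1/20.318 = 0.04922
[CO3²⁻] = α₂ × DIC = 0.04922 × 7.49 = 0.3686 mmol/kg
Ksp = 10^(−6.24) = 5.754×10^-7
Ω = [Ca²⁺][CO3²⁻]/Ksp = (11.6×10^-3)(3.686×10^-4) / 5.754×10^-7 = 7.43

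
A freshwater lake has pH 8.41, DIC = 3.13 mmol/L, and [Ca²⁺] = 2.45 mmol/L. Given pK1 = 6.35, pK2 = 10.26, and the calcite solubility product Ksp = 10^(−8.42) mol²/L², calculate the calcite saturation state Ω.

Ω = 27.9

α₂ = 1 / (1 + [H⁺]/K2 + [H⁺]²/(K1K2)) = 1 / (1 + 10^+1.85 + 10^-0.21)
   = 1 / (1 + 70.795 + 0.61660) = 1/72.411 = 0.01381
[CO3²⁻] = α₂ × DIC = 0.01381 × 3.13 = 0.04323 mmol/L
Ksp = 10^(−8.42) = 3.802×10^-9
Ω = [Ca²⁺][CO3²⁻]/Ksp = (2.45×10^-3)(4.323×10^-5) / 3.802×10^-9 = 27.9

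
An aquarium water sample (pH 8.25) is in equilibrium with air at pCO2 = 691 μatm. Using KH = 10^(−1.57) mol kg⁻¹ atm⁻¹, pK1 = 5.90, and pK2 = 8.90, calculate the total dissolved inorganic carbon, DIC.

[CO2*] = KH · pCO2 = 10^(−1.57) × 691×10^-6 = 1.860×10^-5 mol/kg
α₀ = 1/(1 + K1/[H⁺] + K1K2/[H⁺]²) = 1/(1 + 10^+2.35 + 10^+1.70) = 0.003636
DIC = [CO2*]/α₀ = 1.860×10^-5 / 0.003636 = 5.11 mmol/kg

DIC = 5.11 mmol/kg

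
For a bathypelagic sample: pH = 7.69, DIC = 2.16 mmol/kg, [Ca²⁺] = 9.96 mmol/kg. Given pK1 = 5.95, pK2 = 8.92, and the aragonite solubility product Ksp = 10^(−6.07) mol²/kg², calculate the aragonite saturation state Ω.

α₂ = 1 / (1 + [H⁺]/K2 + [H⁺]²/(K1K2)) = 1 / (1 + 10^+1.23 + 10^-0.51)
   = 1 / (1 + 16.982 + 0.30903) = 1/18.291 = 0.05467
[CO3²⁻] = α₂ × DIC = 0.05467 × 2.16 = 0.1181 mmol/kg
Ksp = 10^(−6.07) = 8.511×10^-7
Ω = [Ca²⁺][CO3²⁻]/Ksp = (9.96×10^-3)(1.181×10^-4) / 8.511×10^-7 = 1.38

Ω = 1.38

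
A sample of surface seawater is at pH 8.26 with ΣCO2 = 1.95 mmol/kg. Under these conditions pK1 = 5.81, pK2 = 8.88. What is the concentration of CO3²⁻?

[CO3²⁻] = 0.376 mmol/kg

α₂ = 1 / (1 + [H⁺]/K2 + [H⁺]²/(K1K2)) = 1 / (1 + 10^+0.62 + 10^-1.83)
   = 1 / (1 + 4.1687 + 0.014791) = 1/5.1835 = 0.1929
[CO3²⁻] = α₂ × DIC = 0.1929 × 1.95 = 0.376 mmol/kg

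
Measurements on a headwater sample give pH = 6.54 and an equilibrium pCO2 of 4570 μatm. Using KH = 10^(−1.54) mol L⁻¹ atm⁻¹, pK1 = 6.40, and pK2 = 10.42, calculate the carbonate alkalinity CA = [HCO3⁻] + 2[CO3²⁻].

CA = 0.182 mmol/L

[CO2*] = KH · pCO2 = 10^(−1.54) × 4570×10^-6 = 1.318×10^-4 mol/L
α₀ = 1/(1 + K1/[H⁺] + K1K2/[H⁺]²) = 1/(1 + 10^+0.14 + 10^-3.74) = 0.4201
DIC = [CO2*]/α₀ = 1.318×10^-4 / 0.4201 = 0.3138 mmol/L
CA = (α₁ + 2α₂)·DIC = (0.5799 + 2×7.644×10^-5) × 0.3138 = 0.182 mmol/L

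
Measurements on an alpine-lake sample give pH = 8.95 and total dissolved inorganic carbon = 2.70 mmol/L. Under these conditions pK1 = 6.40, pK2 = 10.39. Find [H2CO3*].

[CO2*] = 7.32 μmol/L

α₀ = 1 / (1 + K1/[H⁺] + K1K2/[H⁺]²) = 1 / (1 + 10^+2.55 + 10^+1.11)
   = 1 / (1 + 354.81 + 12.882) = 1/368.70 = 0.002712
[CO2*] = α₀ × DIC = 0.002712 × 2.70 = 0.00732 mmol/L = 7.32 μmol/L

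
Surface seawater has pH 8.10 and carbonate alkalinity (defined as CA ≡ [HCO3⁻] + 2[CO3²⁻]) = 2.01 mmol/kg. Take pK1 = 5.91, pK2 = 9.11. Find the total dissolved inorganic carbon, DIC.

DIC = 1.86 mmol/kg

CA = [HCO3⁻] + 2[CO3²⁻] = (α₁ + 2α₂)·DIC
At pH 8.10: [H⁺]/K1 = 10^-2.19 = 0.0064565, K2/[H⁺] = 10^-1.01 = 0.097724
α₁ = 1/(1 + 0.0064565 + 0.097724) = 1/1.1042 = 0.9056; α₂ = α₁·K2/[H⁺] = 0.08850
α₁ + 2α₂ = 1.0827
DIC = CA / (α₁ + 2α₂) = 2.01 / 1.0827 = 1.86 mmol/kg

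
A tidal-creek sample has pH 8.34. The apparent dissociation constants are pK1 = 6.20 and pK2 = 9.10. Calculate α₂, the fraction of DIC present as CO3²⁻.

α₂ = 0.147

α₂ = 1 / (1 + [H⁺]/K2 + [H⁺]²/(K1K2)) = 1 / (1 + 10^+0.76 + 10^-1.38)
   = 1 / (1 + 5.7544 + 0.041687) = 1/6.7961 = 0.1471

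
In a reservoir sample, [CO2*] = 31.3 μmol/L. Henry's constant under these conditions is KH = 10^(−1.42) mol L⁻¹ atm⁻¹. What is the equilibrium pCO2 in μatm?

pCO2 = 823 μatm

KH = 10^(−1.42) = 3.802×10^-2 mol L⁻¹ atm⁻¹
pCO2 = [CO2*]/KH = 31.3×10^-6 / 3.802×10^-2 = 8.23×10^-4 atm = 823 μatm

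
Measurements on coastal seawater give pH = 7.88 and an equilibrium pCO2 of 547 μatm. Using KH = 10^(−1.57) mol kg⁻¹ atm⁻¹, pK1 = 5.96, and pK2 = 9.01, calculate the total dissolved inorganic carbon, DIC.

[CO2*] = KH · pCO2 = 10^(−1.57) × 547×10^-6 = 1.472×10^-5 mol/kg
α₀ = 1/(1 + K1/[H⁺] + K1K2/[H⁺]²) = 1/(1 + 10^+1.92 + 10^+0.79) = 0.01107
DIC = [CO2*]/α₀ = 1.472×10^-5 / 0.01107 = 1.33 mmol/kg

DIC = 1.33 mmol/kg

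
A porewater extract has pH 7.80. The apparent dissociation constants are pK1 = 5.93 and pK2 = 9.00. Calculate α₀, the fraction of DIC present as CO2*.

α₀ = 1 / (1 + K1/[H⁺] + K1K2/[H⁺]²) = 1 / (1 + 10^+1.87 + 10^+0.67)
   = 1 / (1 + 74.131 + 4.6774) = 1/79.808 = 0.01253

α₀ = 0.0125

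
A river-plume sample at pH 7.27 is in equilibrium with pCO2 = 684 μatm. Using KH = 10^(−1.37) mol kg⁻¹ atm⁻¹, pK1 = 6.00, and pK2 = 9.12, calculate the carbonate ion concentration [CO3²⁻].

[CO3²⁻] = 7.67 μmol/kg

[CO2*] = KH · pCO2 = 10^(−1.37) × 684×10^-6 = 2.918×10^-5 mol/kg
α₀ = 1/(1 + K1/[H⁺] + K1K2/[H⁺]²) = 1/(1 + 10^+1.27 + 10^-0.58) = 0.05029
DIC = [CO2*]/α₀ = 2.918×10^-5 / 0.05029 = 0.5802 mmol/kg
[CO3²⁻] = α₂·DIC; α₂ = 0.01323, so [CO3²⁻] = 0.01323 × 0.5802 = 0.00767 mmol/kg = 7.67 μmol/kg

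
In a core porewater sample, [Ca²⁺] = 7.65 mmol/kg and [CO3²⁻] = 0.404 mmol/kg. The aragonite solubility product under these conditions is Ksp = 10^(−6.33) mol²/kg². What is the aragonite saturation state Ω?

Ω = 6.61

Ksp = 10^(−6.33) = 4.677×10^-7
Ω = [Ca²⁺][CO3²⁻]/Ksp = (7.65×10^-3)(0.404×10^-3) / 4.677×10^-7 = 6.61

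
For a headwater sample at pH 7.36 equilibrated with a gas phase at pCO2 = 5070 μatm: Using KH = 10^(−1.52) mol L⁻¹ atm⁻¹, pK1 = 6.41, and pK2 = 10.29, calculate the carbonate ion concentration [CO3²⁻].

[CO3²⁻] = 1.60 μmol/L

[CO2*] = KH · pCO2 = 10^(−1.52) × 5070×10^-6 = 1.531×10^-4 mol/L
α₀ = 1/(1 + K1/[H⁺] + K1K2/[H⁺]²) = 1/(1 + 10^+0.95 + 10^-1.98) = 0.1008
DIC = [CO2*]/α₀ = 1.531×10^-4 / 0.1008 = 1.519 mmol/L
[CO3²⁻] = α₂·DIC; α₂ = 0.001055, so [CO3²⁻] = 0.001055 × 1.519 = 0.00160 mmol/L = 1.60 μmol/L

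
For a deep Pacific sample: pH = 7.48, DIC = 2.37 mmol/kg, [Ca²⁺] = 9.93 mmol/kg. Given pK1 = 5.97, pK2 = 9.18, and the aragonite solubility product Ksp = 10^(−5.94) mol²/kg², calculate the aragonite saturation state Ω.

α₂ = 1 / (1 + [H⁺]/K2 + [H⁺]²/(K1K2)) = 1 / (1 + 10^+1.70 + 10^+0.19)
   = 1 / (1 + 50.119 + 1.5488) = 1/52.668 = 0.01899
[CO3²⁻] = α₂ × DIC = 0.01899 × 2.37 = 0.04500 mmol/kg
Ksp = 10^(−5.94) = 1.148×10^-6
Ω = [Ca²⁺][CO3²⁻]/Ksp = (9.93×10^-3)(4.500×10^-5) / 1.148×10^-6 = 0.389

Ω = 0.389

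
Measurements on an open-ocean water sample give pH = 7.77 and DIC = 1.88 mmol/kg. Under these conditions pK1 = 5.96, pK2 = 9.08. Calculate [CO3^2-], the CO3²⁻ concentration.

α₂ = 1 / (1 + [H⁺]/K2 + [H⁺]²/(K1K2)) = 1 / (1 + 10^+1.31 + 10^-0.50)
   = 1 / (1 + 20.417 + 0.31623) = 1/21.734 = 0.04601
[CO3²⁻] = α₂ × DIC = 0.04601 × 1.88 = 0.0865 mmol/kg

[CO3²⁻] = 0.0865 mmol/kg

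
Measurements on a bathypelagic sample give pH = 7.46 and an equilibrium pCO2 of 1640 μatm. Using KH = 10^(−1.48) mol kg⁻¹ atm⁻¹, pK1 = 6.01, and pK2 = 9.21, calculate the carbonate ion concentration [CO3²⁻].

[CO3²⁻] = 0.0272 mmol/kg

[CO2*] = KH · pCO2 = 10^(−1.48) × 1640×10^-6 = 5.431×10^-5 mol/kg
α₀ = 1/(1 + K1/[H⁺] + K1K2/[H⁺]²) = 1/(1 + 10^+1.45 + 10^-0.30) = 0.03369
DIC = [CO2*]/α₀ = 5.431×10^-5 / 0.03369 = 1.612 mmol/kg
[CO3²⁻] = α₂·DIC; α₂ = 0.01688, so [CO3²⁻] = 0.01688 × 1.612 = 0.0272 mmol/kg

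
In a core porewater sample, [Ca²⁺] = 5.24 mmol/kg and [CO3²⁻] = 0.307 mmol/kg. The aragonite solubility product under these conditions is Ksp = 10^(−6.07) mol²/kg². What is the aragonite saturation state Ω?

Ω = 1.89

Ksp = 10^(−6.07) = 8.511×10^-7
Ω = [Ca²⁺][CO3²⁻]/Ksp = (5.24×10^-3)(0.307×10^-3) / 8.511×10^-7 = 1.89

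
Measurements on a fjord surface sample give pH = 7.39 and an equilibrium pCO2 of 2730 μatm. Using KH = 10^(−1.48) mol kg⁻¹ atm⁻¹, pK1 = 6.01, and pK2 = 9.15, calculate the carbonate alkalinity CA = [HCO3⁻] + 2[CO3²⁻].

CA = 2.24 mmol/kg

[CO2*] = KH · pCO2 = 10^(−1.48) × 2730×10^-6 = 9.040×10^-5 mol/kg
α₀ = 1/(1 + K1/[H⁺] + K1K2/[H⁺]²) = 1/(1 + 10^+1.38 + 10^-0.38) = 0.03936
DIC = [CO2*]/α₀ = 9.040×10^-5 / 0.03936 = 2.297 mmol/kg
CA = (α₁ + 2α₂)·DIC = (0.9442 + 2×0.01641) × 2.297 = 2.24 mmol/kg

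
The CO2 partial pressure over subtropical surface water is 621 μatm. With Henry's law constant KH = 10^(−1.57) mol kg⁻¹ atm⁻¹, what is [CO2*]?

KH = 10^(−1.57) = 2.692×10^-2 mol kg⁻¹ atm⁻¹
[CO2*] = KH · pCO2 = 2.692×10^-2 × 621×10^-6 atm = 1.67×10^-5 mol/kg

[CO2*] = 16.7 μmol/kg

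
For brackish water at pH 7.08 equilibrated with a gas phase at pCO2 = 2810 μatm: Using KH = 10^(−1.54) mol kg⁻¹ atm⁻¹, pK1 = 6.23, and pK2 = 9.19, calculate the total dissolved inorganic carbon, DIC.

DIC = 0.659 mmol/kg

[CO2*] = KH · pCO2 = 10^(−1.54) × 2810×10^-6 = 8.104×10^-5 mol/kg
α₀ = 1/(1 + K1/[H⁺] + K1K2/[H⁺]²) = 1/(1 + 10^+0.85 + 10^-1.26) = 0.1229
DIC = [CO2*]/α₀ = 8.104×10^-5 / 0.1229 = 0.659 mmol/kg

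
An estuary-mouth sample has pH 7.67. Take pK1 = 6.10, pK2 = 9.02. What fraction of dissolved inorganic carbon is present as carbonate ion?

α₂ = 0.0417

α₂ = 1 / (1 + [H⁺]/K2 + [H⁺]²/(K1K2)) = 1 / (1 + 10^+1.35 + 10^-0.22)
   = 1 / (1 + 22.387 + 0.60256) = 1/23.990 = 0.04168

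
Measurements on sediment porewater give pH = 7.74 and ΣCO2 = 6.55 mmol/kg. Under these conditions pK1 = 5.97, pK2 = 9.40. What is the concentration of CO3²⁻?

[CO3²⁻] = 0.138 mmol/kg

α₂ = 1 / (1 + [H⁺]/K2 + [H⁺]²/(K1K2)) = 1 / (1 + 10^+1.66 + 10^-0.11)
   = 1 / (1 + 45.709 + 0.77625) = 1/47.485 = 0.02106
[CO3²⁻] = α₂ × DIC = 0.02106 × 6.55 = 0.138 mmol/kg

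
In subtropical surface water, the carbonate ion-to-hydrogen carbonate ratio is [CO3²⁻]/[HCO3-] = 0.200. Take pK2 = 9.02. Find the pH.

From K2 = [H⁺][CO3²⁻]/[HCO3-]:  pH = pK2 + log₁₀([CO3²⁻]/[HCO3-])
log₁₀(0.200) = -0.699
pH = 9.02 + (-0.699) = 8.32

pH = 8.32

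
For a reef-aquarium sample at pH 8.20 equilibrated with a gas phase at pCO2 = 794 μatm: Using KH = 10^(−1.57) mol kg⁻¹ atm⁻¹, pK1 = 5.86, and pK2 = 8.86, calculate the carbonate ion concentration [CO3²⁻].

[CO2*] = KH · pCO2 = 10^(−1.57) × 794×10^-6 = 2.137×10^-5 mol/kg
α₀ = 1/(1 + K1/[H⁺] + K1K2/[H⁺]²) = 1/(1 + 10^+2.34 + 10^+1.68) = 0.003736
DIC = [CO2*]/α₀ = 2.137×10^-5 / 0.003736 = 5.720 mmol/kg
[CO3²⁻] = α₂·DIC; α₂ = 0.1788, so [CO3²⁻] = 0.1788 × 5.720 = 1.02 mmol/kg

[CO3²⁻] = 1.02 mmol/kg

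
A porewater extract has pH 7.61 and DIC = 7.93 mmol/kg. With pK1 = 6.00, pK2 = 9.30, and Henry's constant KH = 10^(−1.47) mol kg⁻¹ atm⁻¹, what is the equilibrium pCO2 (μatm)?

α₀ = 1 / (1 + K1/[H⁺] + K1K2/[H⁺]²) = 1 / (1 + 10^+1.61 + 10^-0.08)
   = 1 / (1 + 40.738 + 0.83176) = 1/42.570 = 0.02349
[CO2*] = α₀ × DIC = 0.02349 × 7.93 = 0.1863 mmol/kg
pCO2 = [CO2*]/KH = 1.863×10^-4 / 3.388×10^-2 = 5500 μatm

pCO2 = 5500 μatm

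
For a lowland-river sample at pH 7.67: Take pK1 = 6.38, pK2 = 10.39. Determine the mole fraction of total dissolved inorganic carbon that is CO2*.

α₀ = 0.0487

α₀ = 1 / (1 + K1/[H⁺] + K1K2/[H⁺]²) = 1 / (1 + 10^+1.29 + 10^-1.43)
   = 1 / (1 + 19.498 + 0.037154) = 1/20.536 = 0.04870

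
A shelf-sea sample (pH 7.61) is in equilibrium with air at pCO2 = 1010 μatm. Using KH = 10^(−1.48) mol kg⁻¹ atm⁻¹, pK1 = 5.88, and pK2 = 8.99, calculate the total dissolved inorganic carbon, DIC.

[CO2*] = KH · pCO2 = 10^(−1.48) × 1010×10^-6 = 3.344×10^-5 mol/kg
α₀ = 1/(1 + K1/[H⁺] + K1K2/[H⁺]²) = 1/(1 + 10^+1.73 + 10^+0.35) = 0.01756
DIC = [CO2*]/α₀ = 3.344×10^-5 / 0.01756 = 1.90 mmol/kg

DIC = 1.90 mmol/kg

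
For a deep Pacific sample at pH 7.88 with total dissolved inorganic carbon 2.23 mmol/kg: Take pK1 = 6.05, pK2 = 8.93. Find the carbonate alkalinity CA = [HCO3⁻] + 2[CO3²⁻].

CA = [HCO3⁻] + 2[CO3²⁻] = (α₁ + 2α₂)·DIC
At pH 7.88: [H⁺]/K1 = 10^-1.83 = 0.014791, K2/[H⁺] = 10^-1.05 = 0.089125
α₁ = 1/(1 + 0.014791 + 0.089125) = 1/1.1039 = 0.9059; α₂ = α₁·K2/[H⁺] = 0.08074
α₁ + 2α₂ = 1.0673
CA = 1.0673 × 2.23 = 2.38 mmol/kg

CA = 2.38 mmol/kg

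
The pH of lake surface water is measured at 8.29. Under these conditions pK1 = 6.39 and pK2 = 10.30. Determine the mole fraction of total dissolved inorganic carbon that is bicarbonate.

α₁ = 1 / (1 + [H⁺]/K1 + K2/[H⁺]) = 1 / (1 + 10^-1.90 + 10^-2.01)
   = 1 / (1 + 0.012589 + 0.0097724) = 1/1.0224 = 0.9781

α₁ = 0.978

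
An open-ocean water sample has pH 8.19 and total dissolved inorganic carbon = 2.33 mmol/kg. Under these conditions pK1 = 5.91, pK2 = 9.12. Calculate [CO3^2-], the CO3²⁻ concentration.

α₂ = 1 / (1 + [H⁺]/K2 + [H⁺]²/(K1K2)) = 1 / (1 + 10^+0.93 + 10^-1.35)
   = 1 / (1 + 8.5114 + 0.044668) = 1/9.5560 = 0.1046
[CO3²⁻] = α₂ × DIC = 0.1046 × 2.33 = 0.244 mmol/kg

[CO3²⁻] = 0.244 mmol/kg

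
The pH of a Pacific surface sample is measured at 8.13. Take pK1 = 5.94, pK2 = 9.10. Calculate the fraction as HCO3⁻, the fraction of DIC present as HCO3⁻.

α₁ = 1 / (1 + [H⁺]/K1 + K2/[H⁺]) = 1 / (1 + 10^-2.19 + 10^-0.97)
   = 1 / (1 + 0.0064565 + 0.10715) = 1/1.1136 = 0.8980

α₁ = 0.898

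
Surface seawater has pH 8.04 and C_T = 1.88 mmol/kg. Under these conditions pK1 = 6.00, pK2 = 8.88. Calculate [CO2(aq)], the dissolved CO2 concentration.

α₀ = 1 / (1 + K1/[H⁺] + K1K2/[H⁺]²) = 1 / (1 + 10^+2.04 + 10^+1.20)
   = 1 / (1 + 109.65 + 15.849) = 1/126.50 = 0.007905
[CO2*] = α₀ × DIC = 0.007905 × 1.88 = 0.0149 mmol/kg = 14.9 μmol/kg

[CO2*] = 14.9 μmol/kg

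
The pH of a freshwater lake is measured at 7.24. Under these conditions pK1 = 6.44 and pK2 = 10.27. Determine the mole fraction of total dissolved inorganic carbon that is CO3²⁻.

α₂ = 0.000805

α₂ = 1 / (1 + [H⁺]/K2 + [H⁺]²/(K1K2)) = 1 / (1 + 10^+3.03 + 10^+2.23)
   = 1 / (1 + 1071.5 + 169.82) = 1/1242.3 = 0.0008049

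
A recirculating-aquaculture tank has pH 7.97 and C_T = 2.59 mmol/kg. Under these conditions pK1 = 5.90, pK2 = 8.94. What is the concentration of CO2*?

α₀ = 1 / (1 + K1/[H⁺] + K1K2/[H⁺]²) = 1 / (1 + 10^+2.07 + 10^+1.10)
   = 1 / (1 + 117.49 + 12.589) = 1/131.08 = 0.007629
[CO2*] = α₀ × DIC = 0.007629 × 2.59 = 0.0198 mmol/kg = 19.8 μmol/kg

[CO2*] = 19.8 μmol/kg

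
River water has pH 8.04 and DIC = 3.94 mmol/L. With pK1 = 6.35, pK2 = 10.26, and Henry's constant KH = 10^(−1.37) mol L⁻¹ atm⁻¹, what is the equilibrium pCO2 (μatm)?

α₀ = 1 / (1 + K1/[H⁺] + K1K2/[H⁺]²) = 1 / (1 + 10^+1.69 + 10^-0.53)
   = 1 / (1 + 48.978 + 0.29512) = 1/50.273 = 0.01989
[CO2*] = α₀ × DIC = 0.01989 × 3.94 = 0.07837 mmol/L
pCO2 = [CO2*]/KH = 7.837×10^-5 / 4.266×10^-2 = 1840 μatm

pCO2 = 1840 μatm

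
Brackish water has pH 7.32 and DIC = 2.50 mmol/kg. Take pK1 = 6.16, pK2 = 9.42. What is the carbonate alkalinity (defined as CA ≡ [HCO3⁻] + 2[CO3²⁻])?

CA = [HCO3⁻] + 2[CO3²⁻] = (α₁ + 2α₂)·DIC
At pH 7.32: [H⁺]/K1 = 10^-1.16 = 0.069183, K2/[H⁺] = 10^-2.10 = 0.0079433
α₁ = 1/(1 + 0.069183 + 0.0079433) = 1/1.0771 = 0.9284; α₂ = α₁·K2/[H⁺] = 0.007375
α₁ + 2α₂ = 0.9431
CA = 0.9431 × 2.50 = 2.36 mmol/kg

CA = 2.36 mmol/kg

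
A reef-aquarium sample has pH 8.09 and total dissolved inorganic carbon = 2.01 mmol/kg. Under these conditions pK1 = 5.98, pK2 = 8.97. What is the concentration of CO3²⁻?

α₂ = 1 / (1 + [H⁺]/K2 + [H⁺]²/(K1K2)) = 1 / (1 + 10^+0.88 + 10^-1.23)
   = 1 / (1 + 7.5858 + 0.058884) = 1/8.6447 = 0.1157
[CO3²⁻] = α₂ × DIC = 0.1157 × 2.01 = 0.233 mmol/kg

[CO3²⁻] = 0.233 mmol/kg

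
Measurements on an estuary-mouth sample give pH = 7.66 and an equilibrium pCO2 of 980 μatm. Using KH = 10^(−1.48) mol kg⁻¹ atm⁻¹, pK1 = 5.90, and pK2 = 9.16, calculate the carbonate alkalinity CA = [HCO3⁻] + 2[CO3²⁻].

CA = 1.99 mmol/kg

[CO2*] = KH · pCO2 = 10^(−1.48) × 980×10^-6 = 3.245×10^-5 mol/kg
α₀ = 1/(1 + K1/[H⁺] + K1K2/[H⁺]²) = 1/(1 + 10^+1.76 + 10^+0.26) = 0.01657
DIC = [CO2*]/α₀ = 3.245×10^-5 / 0.01657 = 1.959 mmol/kg
CA = (α₁ + 2α₂)·DIC = (0.9533 + 2×0.03015) × 1.959 = 1.99 mmol/kg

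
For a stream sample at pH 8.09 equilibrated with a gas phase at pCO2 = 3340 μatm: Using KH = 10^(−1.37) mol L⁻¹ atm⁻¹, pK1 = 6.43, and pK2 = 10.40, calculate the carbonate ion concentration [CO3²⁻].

[CO2*] = KH · pCO2 = 10^(−1.37) × 3340×10^-6 = 1.425×10^-4 mol/L
α₀ = 1/(1 + K1/[H⁺] + K1K2/[H⁺]²) = 1/(1 + 10^+1.66 + 10^-0.65) = 0.02131
DIC = [CO2*]/α₀ = 1.425×10^-4 / 0.02131 = 6.687 mmol/L
[CO3²⁻] = α₂·DIC; α₂ = 0.004770, so [CO3²⁻] = 0.004770 × 6.687 = 0.0319 mmol/L

[CO3²⁻] = 0.0319 mmol/L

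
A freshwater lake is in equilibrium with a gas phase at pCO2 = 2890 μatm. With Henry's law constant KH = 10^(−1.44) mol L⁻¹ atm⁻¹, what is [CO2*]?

[CO2*] = 105 μmol/L

KH = 10^(−1.44) = 3.631×10^-2 mol L⁻¹ atm⁻¹
[CO2*] = KH · pCO2 = 3.631×10^-2 × 2890×10^-6 atm = 1.05×10^-4 mol/L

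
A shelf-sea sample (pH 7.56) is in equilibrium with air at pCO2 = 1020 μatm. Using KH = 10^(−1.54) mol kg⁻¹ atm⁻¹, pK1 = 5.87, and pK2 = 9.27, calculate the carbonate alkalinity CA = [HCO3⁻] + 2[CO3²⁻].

CA = 1.50 mmol/kg

[CO2*] = KH · pCO2 = 10^(−1.54) × 1020×10^-6 = 2.942×10^-5 mol/kg
α₀ = 1/(1 + K1/[H⁺] + K1K2/[H⁺]²) = 1/(1 + 10^+1.69 + 10^-0.02) = 0.01963
DIC = [CO2*]/α₀ = 2.942×10^-5 / 0.01963 = 1.498 mmol/kg
CA = (α₁ + 2α₂)·DIC = (0.9616 + 2×0.01875) × 1.498 = 1.50 mmol/kg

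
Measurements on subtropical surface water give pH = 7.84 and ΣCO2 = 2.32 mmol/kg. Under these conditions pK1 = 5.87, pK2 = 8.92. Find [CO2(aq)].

α₀ = 1 / (1 + K1/[H⁺] + K1K2/[H⁺]²) = 1 / (1 + 10^+1.97 + 10^+0.89)
   = 1 / (1 + 93.325 + 7.7625) = 1/102.09 = 0.009795
[CO2*] = α₀ × DIC = 0.009795 × 2.32 = 0.0227 mmol/kg

[CO2*] = 0.0227 mmol/kg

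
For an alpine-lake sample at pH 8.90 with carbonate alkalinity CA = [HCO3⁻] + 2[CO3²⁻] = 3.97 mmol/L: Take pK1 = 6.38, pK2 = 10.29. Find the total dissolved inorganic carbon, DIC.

DIC = 3.83 mmol/L

CA = [HCO3⁻] + 2[CO3²⁻] = (α₁ + 2α₂)·DIC
At pH 8.90: [H⁺]/K1 = 10^-2.52 = 0.0030200, K2/[H⁺] = 10^-1.39 = 0.040738
α₁ = 1/(1 + 0.0030200 + 0.040738) = 1/1.0438 = 0.9581; α₂ = α₁·K2/[H⁺] = 0.03903
α₁ + 2α₂ = 1.0361
DIC = CA / (α₁ + 2α₂) = 3.97 / 1.0361 = 3.83 mmol/L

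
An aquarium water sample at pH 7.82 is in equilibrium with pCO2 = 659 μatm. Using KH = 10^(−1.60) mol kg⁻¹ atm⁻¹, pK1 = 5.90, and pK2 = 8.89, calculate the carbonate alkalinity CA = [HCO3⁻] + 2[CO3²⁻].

CA = 1.61 mmol/kg

[CO2*] = KH · pCO2 = 10^(−1.60) × 659×10^-6 = 1.655×10^-5 mol/kg
α₀ = 1/(1 + K1/[H⁺] + K1K2/[H⁺]²) = 1/(1 + 10^+1.92 + 10^+0.85) = 0.01096
DIC = [CO2*]/α₀ = 1.655×10^-5 / 0.01096 = 1.511 mmol/kg
CA = (α₁ + 2α₂)·DIC = (0.9115 + 2×0.07758) × 1.511 = 1.61 mmol/kg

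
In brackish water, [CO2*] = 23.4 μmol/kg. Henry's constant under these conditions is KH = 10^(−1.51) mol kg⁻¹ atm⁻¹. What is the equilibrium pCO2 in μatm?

KH = 10^(−1.51) = 3.090×10^-2 mol kg⁻¹ atm⁻¹
pCO2 = [CO2*]/KH = 23.4×10^-6 / 3.090×10^-2 = 7.57×10^-4 atm = 757 μatm

pCO2 = 757 μatm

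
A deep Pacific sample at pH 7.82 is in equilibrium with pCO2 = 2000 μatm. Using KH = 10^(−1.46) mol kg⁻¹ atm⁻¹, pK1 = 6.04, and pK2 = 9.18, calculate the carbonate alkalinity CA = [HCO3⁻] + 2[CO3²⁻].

CA = 4.54 mmol/kg

[CO2*] = KH · pCO2 = 10^(−1.46) × 2000×10^-6 = 6.935×10^-5 mol/kg
α₀ = 1/(1 + K1/[H⁺] + K1K2/[H⁺]²) = 1/(1 + 10^+1.78 + 10^+0.42) = 0.01565
DIC = [CO2*]/α₀ = 6.935×10^-5 / 0.01565 = 4.430 mmol/kg
CA = (α₁ + 2α₂)·DIC = (0.9432 + 2×0.04117) × 4.430 = 4.54 mmol/kg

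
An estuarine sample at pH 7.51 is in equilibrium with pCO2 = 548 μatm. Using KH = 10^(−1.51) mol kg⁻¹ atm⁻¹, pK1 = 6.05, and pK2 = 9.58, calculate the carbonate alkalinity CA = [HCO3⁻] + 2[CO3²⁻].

[CO2*] = KH · pCO2 = 10^(−1.51) × 548×10^-6 = 1.693×10^-5 mol/kg
α₀ = 1/(1 + K1/[H⁺] + K1K2/[H⁺]²) = 1/(1 + 10^+1.46 + 10^-0.61) = 0.03324
DIC = [CO2*]/α₀ = 1.693×10^-5 / 0.03324 = 0.5095 mmol/kg
CA = (α₁ + 2α₂)·DIC = (0.9586 + 2×0.008159) × 0.5095 = 0.497 mmol/kg

CA = 0.497 mmol/kg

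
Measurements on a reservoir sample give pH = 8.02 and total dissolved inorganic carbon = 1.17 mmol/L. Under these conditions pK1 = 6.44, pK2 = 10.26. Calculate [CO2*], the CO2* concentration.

[CO2*] = 0.0298 mmol/L

α₀ = 1 / (1 + K1/[H⁺] + K1K2/[H⁺]²) = 1 / (1 + 10^+1.58 + 10^-0.66)
   = 1 / (1 + 38.019 + 0.21878) = 1/39.238 = 0.02549
[CO2*] = α₀ × DIC = 0.02549 × 1.17 = 0.0298 mmol/L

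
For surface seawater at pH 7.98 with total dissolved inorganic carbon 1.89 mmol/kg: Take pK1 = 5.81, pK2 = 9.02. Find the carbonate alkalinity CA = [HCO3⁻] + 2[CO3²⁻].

CA = 2.04 mmol/kg

CA = [HCO3⁻] + 2[CO3²⁻] = (α₁ + 2α₂)·DIC
At pH 7.98: [H⁺]/K1 = 10^-2.17 = 0.0067608, K2/[H⁺] = 10^-1.04 = 0.091201
α₁ = 1/(1 + 0.0067608 + 0.091201) = 1/1.0980 = 0.9108; α₂ = α₁·K2/[H⁺] = 0.08306
α₁ + 2α₂ = 1.0769
CA = 1.0769 × 1.89 = 2.04 mmol/kg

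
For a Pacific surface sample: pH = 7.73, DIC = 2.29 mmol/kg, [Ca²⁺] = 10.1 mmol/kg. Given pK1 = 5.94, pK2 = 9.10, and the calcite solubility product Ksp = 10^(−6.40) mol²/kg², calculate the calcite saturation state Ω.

α₂ = 1 / (1 + [H⁺]/K2 + [H⁺]²/(K1K2)) = 1 / (1 + 10^+1.37 + 10^-0.42)
   = 1 / (1 + 23.442 + 0.38019) = 1/24.822 = 0.04029
[CO3²⁻] = α₂ × DIC = 0.04029 × 2.29 = 0.09226 mmol/kg
Ksp = 10^(−6.40) = 3.981×10^-7
Ω = [Ca²⁺][CO3²⁻]/Ksp = (10.1×10^-3)(9.226×10^-5) / 3.981×10^-7 = 2.34

Ω = 2.34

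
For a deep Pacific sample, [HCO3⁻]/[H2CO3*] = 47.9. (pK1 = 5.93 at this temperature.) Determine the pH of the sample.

From K1 = [H⁺][HCO3⁻]/[H2CO3*]:  pH = pK1 + log₁₀([HCO3⁻]/[H2CO3*])
log₁₀(47.9) = +1.680
pH = 5.93 + (+1.680) = 7.61

pH = 7.61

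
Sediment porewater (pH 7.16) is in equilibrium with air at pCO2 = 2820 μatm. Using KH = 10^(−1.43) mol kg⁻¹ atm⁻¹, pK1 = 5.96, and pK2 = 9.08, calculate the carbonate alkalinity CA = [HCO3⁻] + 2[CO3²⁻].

[CO2*] = KH · pCO2 = 10^(−1.43) × 2820×10^-6 = 1.048×10^-4 mol/kg
α₀ = 1/(1 + K1/[H⁺] + K1K2/[H⁺]²) = 1/(1 + 10^+1.20 + 10^-0.72) = 0.05869
DIC = [CO2*]/α₀ = 1.048×10^-4 / 0.05869 = 1.785 mmol/kg
CA = (α₁ + 2α₂)·DIC = (0.9301 + 2×0.01118) × 1.785 = 1.70 mmol/kg

CA = 1.70 mmol/kg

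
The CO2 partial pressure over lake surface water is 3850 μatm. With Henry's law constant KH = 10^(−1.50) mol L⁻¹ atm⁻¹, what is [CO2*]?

[CO2*] = 122 μmol/L

KH = 10^(−1.50) = 3.162×10^-2 mol L⁻¹ atm⁻¹
[CO2*] = KH · pCO2 = 3.162×10^-2 × 3850×10^-6 atm = 1.22×10^-4 mol/L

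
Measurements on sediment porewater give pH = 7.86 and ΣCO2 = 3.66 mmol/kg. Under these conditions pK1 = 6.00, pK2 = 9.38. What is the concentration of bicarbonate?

[HCO3⁻] = 3.51 mmol/kg

α₁ = 1 / (1 + [H⁺]/K1 + K2/[H⁺]) = 1 / (1 + 10^-1.86 + 10^-1.52)
   = 1 / (1 + 0.013804 + 0.030200) = 1/1.0440 = 0.9579
[HCO3⁻] = α₁ × DIC = 0.9579 × 3.66 = 3.51 mmol/kg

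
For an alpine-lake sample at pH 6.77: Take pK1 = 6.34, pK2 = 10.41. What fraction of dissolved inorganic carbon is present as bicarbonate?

α₁ = 1 / (1 + [H⁺]/K1 + K2/[H⁺]) = 1 / (1 + 10^-0.43 + 10^-3.64)
   = 1 / (1 + 0.37154 + 0.00022909) = 1/1.3718 = 0.7290

α₁ = 0.729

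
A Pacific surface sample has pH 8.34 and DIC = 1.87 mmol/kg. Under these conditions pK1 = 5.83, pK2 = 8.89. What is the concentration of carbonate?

α₂ = 1 / (1 + [H⁺]/K2 + [H⁺]²/(K1K2)) = 1 / (1 + 10^+0.55 + 10^-1.96)
   = 1 / (1 + 3.5481 + 0.010965) = 1/4.5591 = 0.2193
[CO3²⁻] = α₂ × DIC = 0.2193 × 1.87 = 0.410 mmol/kg

[CO3²⁻] = 0.410 mmol/kg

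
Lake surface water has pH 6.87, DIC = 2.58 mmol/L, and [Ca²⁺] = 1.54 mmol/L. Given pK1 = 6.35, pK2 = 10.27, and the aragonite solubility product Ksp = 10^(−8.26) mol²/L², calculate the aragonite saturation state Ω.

α₂ = 1 / (1 + [H⁺]/K2 + [H⁺]²/(K1K2)) = 1 / (1 + 10^+3.40 + 10^+2.88)
   = 1 / (1 + 2511.9 + 758.58) = 1/3271.5 = 0.0003057
[CO3²⁻] = α₂ × DIC = 0.0003057 × 2.58 = 0.0007886 mmol/L = 0.7886 μmol/L
Ksp = 10^(−8.26) = 5.495×10^-9
Ω = [Ca²⁺][CO3²⁻]/Ksp = (1.54×10^-3)(7.886×10^-7) / 5.495×10^-9 = 0.221

Ω = 0.221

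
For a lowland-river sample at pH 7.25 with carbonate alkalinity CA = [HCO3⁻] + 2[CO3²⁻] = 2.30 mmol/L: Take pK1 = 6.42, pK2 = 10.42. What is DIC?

DIC = 2.64 mmol/L

CA = [HCO3⁻] + 2[CO3²⁻] = (α₁ + 2α₂)·DIC
At pH 7.25: [H⁺]/K1 = 10^-0.83 = 0.14791, K2/[H⁺] = 10^-3.17 = 0.00067608
α₁ = 1/(1 + 0.14791 + 0.00067608) = 1/1.1486 = 0.8706; α₂ = α₁·K2/[H⁺] = 0.0005886
α₁ + 2α₂ = 0.8718
DIC = CA / (α₁ + 2α₂) = 2.30 / 0.8718 = 2.64 mmol/L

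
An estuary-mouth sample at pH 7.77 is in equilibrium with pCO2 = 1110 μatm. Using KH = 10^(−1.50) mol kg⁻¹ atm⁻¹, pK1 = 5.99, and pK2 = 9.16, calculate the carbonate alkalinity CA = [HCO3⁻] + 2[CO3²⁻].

[CO2*] = KH · pCO2 = 10^(−1.50) × 1110×10^-6 = 3.510×10^-5 mol/kg
α₀ = 1/(1 + K1/[H⁺] + K1K2/[H⁺]²) = 1/(1 + 10^+1.78 + 10^+0.39) = 0.01570
DIC = [CO2*]/α₀ = 3.510×10^-5 / 0.01570 = 2.236 mmol/kg
CA = (α₁ + 2α₂)·DIC = (0.9458 + 2×0.03853) × 2.236 = 2.29 mmol/kg

CA = 2.29 mmol/kg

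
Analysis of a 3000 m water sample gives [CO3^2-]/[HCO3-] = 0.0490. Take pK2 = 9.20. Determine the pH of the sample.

From K2 = [H⁺][CO3^2-]/[HCO3-]:  pH = pK2 + log₁₀([CO3^2-]/[HCO3-])
log₁₀(0.0490) = -1.310
pH = 9.20 + (-1.310) = 7.89

pH = 7.89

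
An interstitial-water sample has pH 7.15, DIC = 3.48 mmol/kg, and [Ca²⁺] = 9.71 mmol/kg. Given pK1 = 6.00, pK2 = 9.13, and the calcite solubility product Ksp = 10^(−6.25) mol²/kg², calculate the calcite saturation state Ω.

Ω = 0.582

α₂ = 1 / (1 + [H⁺]/K2 + [H⁺]²/(K1K2)) = 1 / (1 + 10^+1.98 + 10^+0.83)
   = 1 / (1 + 95.499 + 6.7608) = 1/103.26 = 0.009684
[CO3²⁻] = α₂ × DIC = 0.009684 × 3.48 = 0.03370 mmol/kg
Ksp = 10^(−6.25) = 5.623×10^-7
Ω = [Ca²⁺][CO3²⁻]/Ksp = (9.71×10^-3)(3.370×10^-5) / 5.623×10^-7 = 0.582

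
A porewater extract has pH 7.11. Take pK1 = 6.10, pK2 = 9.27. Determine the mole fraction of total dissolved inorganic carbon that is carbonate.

α₂ = 0.00626

α₂ = 1 / (1 + [H⁺]/K2 + [H⁺]²/(K1K2)) = 1 / (1 + 10^+2.16 + 10^+1.15)
   = 1 / (1 + 144.54 + 14.125) = 1/159.67 = 0.006263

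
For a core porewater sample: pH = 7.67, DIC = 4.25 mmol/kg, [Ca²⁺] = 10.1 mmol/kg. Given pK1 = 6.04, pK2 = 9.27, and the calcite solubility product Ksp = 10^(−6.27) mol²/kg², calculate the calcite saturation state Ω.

Ω = 1.91

α₂ = 1 / (1 + [H⁺]/K2 + [H⁺]²/(K1K2)) = 1 / (1 + 10^+1.60 + 10^-0.03)
   = 1 / (1 + 39.811 + 0.93325) = 1/41.744 = 0.02396
[CO3²⁻] = α₂ × DIC = 0.02396 × 4.25 = 0.1018 mmol/kg
Ksp = 10^(−6.27) = 5.370×10^-7
Ω = [Ca²⁺][CO3²⁻]/Ksp = (10.1×10^-3)(1.018×10^-4) / 5.370×10^-7 = 1.91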